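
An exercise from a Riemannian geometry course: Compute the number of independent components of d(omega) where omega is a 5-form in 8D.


The exterior derivative of a p-form is a (p+1)-form.
Its number of independent components is C(n, p+1).
n = 8, p+1 = 6
C(8, 6) = 28

28


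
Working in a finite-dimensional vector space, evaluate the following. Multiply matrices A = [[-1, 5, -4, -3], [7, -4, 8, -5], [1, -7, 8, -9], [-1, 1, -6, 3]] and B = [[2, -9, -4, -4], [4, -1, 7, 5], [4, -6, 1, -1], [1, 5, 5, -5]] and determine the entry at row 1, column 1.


(AB)_{ij} = sum_k A_{ik} B_{kj}.
For i=1, j=1:
A_{11} * B_{11} = -1 * 2 = -2
A_{12} * B_{21} = 5 * 4 = 20
A_{13} * B_{31} = -4 * 4 = -16
A_{14} * B_{41} = -3 * 1 = -3
Sum = -2 + 20 + -16 + -3 = -1

-1


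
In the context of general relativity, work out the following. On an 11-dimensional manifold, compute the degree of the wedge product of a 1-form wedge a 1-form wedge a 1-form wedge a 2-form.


The degree of a wedge product is the sum of the degrees of the individual forms.
Degrees: 1, 1, 1, 2
Total degree = 1 + 1 + 1 + 2 = 5

5


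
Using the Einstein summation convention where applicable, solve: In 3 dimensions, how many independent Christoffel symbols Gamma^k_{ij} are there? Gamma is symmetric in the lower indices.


Christoffel symbols Gamma^k_{ij} are symmetric in i,j, so there are d * d(d+1)/2 independent symbols.
d = 3
d(d+1)/2 = 3 * 4 / 2 = 6
Total = 3 * 6 = 18

18


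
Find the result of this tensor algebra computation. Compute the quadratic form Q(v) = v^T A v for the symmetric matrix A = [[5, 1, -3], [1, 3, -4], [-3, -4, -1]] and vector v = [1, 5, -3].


First compute Av:
(Av)_1 = 5*1 + 1*5 + -3*-3 = 19
(Av)_2 = 1*1 + 3*5 + -4*-3 = 28
(Av)_3 = -3*1 + -4*5 + -1*-3 = -20
Av = [19, 28, -20]
Then v^T (Av) = 1*19 + 5*28 + -3*-20
= 19 + 140 + 60 = 219

219


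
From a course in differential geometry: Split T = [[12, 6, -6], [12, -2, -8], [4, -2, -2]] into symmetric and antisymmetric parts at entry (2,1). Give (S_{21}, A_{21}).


T_{21} = 12
T_{12} = 6
S_{21} = (12 + 6)/2 = 18/2 = 9
A_{21} = (12 - 6)/2 = 6/2 = 3
Check: S + A = 9 + 3 = 12 = T_{21}.

(9, 3)


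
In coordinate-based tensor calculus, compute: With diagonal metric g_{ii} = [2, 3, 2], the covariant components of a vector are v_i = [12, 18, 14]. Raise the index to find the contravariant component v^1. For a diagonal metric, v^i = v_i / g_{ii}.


To raise an index with a diagonal metric: v^i = v_i / g_{ii}.
For index 1: v_1 = 12, g_{11} = 2
v^1 = 12 / 2 = 6

6


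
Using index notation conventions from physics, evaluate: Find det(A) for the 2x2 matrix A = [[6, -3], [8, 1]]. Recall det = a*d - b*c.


For a 2x2 matrix [[a, b], [c, d]], det = a*d - b*c.
a = 6, b = -3, c = 8, d = 1
a*d = 6 * 1 = 6
b*c = -3 * 8 = -24
det = 6 - -24 = 30

30


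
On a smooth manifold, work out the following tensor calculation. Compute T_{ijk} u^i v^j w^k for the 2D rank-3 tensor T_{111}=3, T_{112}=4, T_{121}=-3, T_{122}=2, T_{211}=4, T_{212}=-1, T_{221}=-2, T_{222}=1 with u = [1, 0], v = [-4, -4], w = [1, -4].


S = sum over i,j,k of T_{ijk} u_i v_j w_k. Expanding all 8 terms:
T_{111}*u_1*v_1*w_1 = 3*1*-4*1 = -12  (running total: -12)
T_{112}*u_1*v_1*w_2 = 4*1*-4*-4 = 64  (running total: 52)
T_{121}*u_1*v_2*w_1 = -3*1*-4*1 = 12  (running total: 64)
T_{122}*u_1*v_2*w_2 = 2*1*-4*-4 = 32  (running total: 96)
T_{211}*u_2*v_1*w_1 = 4*0*-4*1 = 0  (running total: 96)
T_{212}*u_2*v_1*w_2 = -1*0*-4*-4 = 0  (running total: 96)
T_{221}*u_2*v_2*w_1 = -2*0*-4*1 = 0  (running total: 96)
T_{222}*u_2*v_2*w_2 = 1*0*-4*-4 = 0  (running total: 96)
S = 96

96


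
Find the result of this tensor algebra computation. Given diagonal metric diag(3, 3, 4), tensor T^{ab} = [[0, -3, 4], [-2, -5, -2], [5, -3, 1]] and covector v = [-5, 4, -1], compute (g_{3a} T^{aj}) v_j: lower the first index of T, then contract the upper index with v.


Step 1: lower the first index. For a diagonal metric, g_{ia} T^{aj} = g_{ii} T^{ij} (no sum on i).
g_{33} = 4
S_3{}^1 = 4 * T^{31} = 4 * 5 = 20
S_3{}^2 = 4 * T^{32} = 4 * -3 = -12
S_3{}^3 = 4 * T^{33} = 4 * 1 = 4
Step 2: contract S_3{}^j with v_j.
S_3{}^1 * v_1 = 20 * -5 = -100
S_3{}^2 * v_2 = -12 * 4 = -48
S_3{}^3 * v_3 = 4 * -1 = -4
Result = -100 + -48 + -4 = -152

-152


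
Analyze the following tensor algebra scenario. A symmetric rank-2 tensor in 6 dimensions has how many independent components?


A symmetric rank-2 tensor in d dimensions has d(d+1)/2 independent components.
d = 6
d(d+1)/2 = 6 * 7 / 2 = 42 / 2 = 21

21


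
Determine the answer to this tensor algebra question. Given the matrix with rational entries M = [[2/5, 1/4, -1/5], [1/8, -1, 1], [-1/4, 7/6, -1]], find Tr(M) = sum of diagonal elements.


The trace is the sum of diagonal entries.
Diagonal: M[1,1] = 2/5, M[2,2] = -1, M[3,3] = -1
Tr(M) = 2/5 + -1 + -1
Computing step by step:
After adding M[1,1]: 2/5
After adding M[2,2]: -3/5
After adding M[3,3]: -8/5
Tr(M) = -8/5

-8/5


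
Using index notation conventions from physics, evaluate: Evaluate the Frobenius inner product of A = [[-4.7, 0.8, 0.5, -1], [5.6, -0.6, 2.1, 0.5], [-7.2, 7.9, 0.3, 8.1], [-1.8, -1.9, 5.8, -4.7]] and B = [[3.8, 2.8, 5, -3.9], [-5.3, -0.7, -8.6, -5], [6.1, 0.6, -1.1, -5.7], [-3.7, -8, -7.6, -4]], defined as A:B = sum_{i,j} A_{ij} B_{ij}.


A:B = sum over all i,j of A_{ij} * B_{ij}.
Row 1: -4.7*3.8=-17.86, 0.8*2.8=2.24, 0.5*5=2.5, -1*-3.9=3.9 => row sum = -9.22
Row 2: 5.6*-5.3=-29.68, -0.6*-0.7=0.42, 2.1*-8.6=-18.06, 0.5*-5=-2.5 => row sum = -49.82
Row 3: -7.2*6.1=-43.92, 7.9*0.6=4.74, 0.3*-1.1=-0.33, 8.1*-5.7=-46.17 => row sum = -85.68
Row 4: -1.8*-3.7=6.66, -1.9*-8=15.2, 5.8*-7.6=-44.08, -4.7*-4=18.8 => row sum = -3.42
Total = -9.22 + -49.82 + -85.68 + -3.42 = -148.14

-148.14


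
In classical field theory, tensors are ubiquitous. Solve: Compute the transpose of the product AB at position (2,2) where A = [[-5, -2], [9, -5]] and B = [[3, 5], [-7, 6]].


(AB)^T_{ij} = (AB)_{ji} = sum_k A_{jk} B_{ki}.
For i=2, j=2 we need (AB)_{22}:
A_{21} * B_{12} = 9 * 5 = 45
A_{22} * B_{22} = -5 * 6 = -30
Sum = 45 + -30 = 15

15


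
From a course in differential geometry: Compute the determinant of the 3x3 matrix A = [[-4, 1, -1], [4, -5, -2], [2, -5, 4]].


Expanding along the first row, det(A) = a11*M_11 - a12*M_12 + a13*M_13, where M_1j is the (1,j) minor.
Minor M_11 = -5*4 - -2*-5 = -30
Minor M_12 = 4*4 - -2*2 = 20
Minor M_13 = 4*-5 - -5*2 = -10
det = -4*(-30) - 1*(20) + -1*(-10)
    = 120 - 20 + 10
    = 110

110


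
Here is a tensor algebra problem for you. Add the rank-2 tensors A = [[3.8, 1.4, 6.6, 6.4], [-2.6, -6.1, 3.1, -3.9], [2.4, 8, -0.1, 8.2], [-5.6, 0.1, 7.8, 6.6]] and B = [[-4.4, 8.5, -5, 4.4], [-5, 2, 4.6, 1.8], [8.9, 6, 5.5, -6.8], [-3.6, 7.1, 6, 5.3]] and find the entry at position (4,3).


Tensor addition is component-wise: (A + B)_{ij} = A_{ij} + B_{ij}.
A_{43} = 7.8
B_{43} = 6
(A + B)_{43} = 7.8 + 6 = 13.8

13.8


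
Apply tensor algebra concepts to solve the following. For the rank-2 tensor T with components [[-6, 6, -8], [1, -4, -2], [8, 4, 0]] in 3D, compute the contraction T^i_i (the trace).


The contraction (trace) of a rank-2 tensor is the sum of its diagonal elements.
Diagonal entries: A[1,1] = -6, A[2,2] = -4, A[3,3] = 0
Tr(A) = -6 + -4 + 0 = -10

-10


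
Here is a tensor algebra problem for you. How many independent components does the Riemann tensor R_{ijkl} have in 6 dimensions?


The Riemann tensor in d dimensions has d^2(d^2 - 1)/12 independent components.
d = 6, so d^2 = 36
d^2 - 1 = 35
d^2(d^2 - 1) = 36 * 35 = 1260
Divide by 12: 1260 / 12 = 105

105


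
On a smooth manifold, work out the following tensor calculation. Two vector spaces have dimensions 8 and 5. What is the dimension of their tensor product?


The dimension of a tensor product is the product of dimensions.
dim(V) = 8, dim(W) = 5
dim(V (x) W) = 8 * 5 = 40

40


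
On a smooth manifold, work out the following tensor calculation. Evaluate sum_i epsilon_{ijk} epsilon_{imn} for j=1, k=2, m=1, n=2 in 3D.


Using the identity: epsilon_{ijk} epsilon_{imn} = delta_{jm} delta_{kn} - delta_{jn} delta_{km}.
delta_{11} = 1
delta_{22} = 1
delta_{12} = 0
delta_{21} = 0
Result = 1 * 1 - 0 * 0 = 1 - 0 = 1

1


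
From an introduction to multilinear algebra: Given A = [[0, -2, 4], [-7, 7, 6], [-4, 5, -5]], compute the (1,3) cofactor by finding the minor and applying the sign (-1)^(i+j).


To find cofactor C_{13}, delete row 1 and column 3.
The resulting 2x2 submatrix is: [[-7, 7], [-4, 5]]
Minor M_{13} = -7*5 - 7*-4
  = -35 - -28 = -7
Sign = (-1)^(1+3) = (-1)^4 = 1
Cofactor C_{13} = 1 * -7 = -7

-7


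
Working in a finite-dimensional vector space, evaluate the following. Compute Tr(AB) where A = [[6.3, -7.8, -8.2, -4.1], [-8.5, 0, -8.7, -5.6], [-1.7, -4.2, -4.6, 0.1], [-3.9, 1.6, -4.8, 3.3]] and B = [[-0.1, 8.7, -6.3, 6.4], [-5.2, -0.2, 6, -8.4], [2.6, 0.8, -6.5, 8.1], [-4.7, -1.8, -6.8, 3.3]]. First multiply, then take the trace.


Tr(AB) = sum_i (AB)_{ii} where (AB)_{ii} = sum_k A_{ik} B_{ki}.
(AB)_{11} = 6.3*-0.1 + -7.8*-5.2 + -8.2*2.6 + -4.1*-4.7 = 37.88
(AB)_{22} = -8.5*8.7 + 0*-0.2 + -8.7*0.8 + -5.6*-1.8 = -70.83
(AB)_{33} = -1.7*-6.3 + -4.2*6 + -4.6*-6.5 + 0.1*-6.8 = 14.73
(AB)_{44} = -3.9*6.4 + 1.6*-8.4 + -4.8*8.1 + 3.3*3.3 = -66.39
Tr(AB) = 37.88 + -70.83 + 14.73 + -66.39 = -84.61

-84.61


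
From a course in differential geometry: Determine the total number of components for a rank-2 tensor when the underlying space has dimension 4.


The number of components of a rank-r tensor in d dimensions is d^r.
Here d = 4 and r = 2.
4^2 = 16

16


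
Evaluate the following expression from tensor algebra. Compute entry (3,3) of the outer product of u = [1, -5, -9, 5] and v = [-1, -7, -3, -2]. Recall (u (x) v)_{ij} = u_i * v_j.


The outer product entry T_{ij} = u_i * v_j.
We need i=3, j=3.
u_3 = -9, v_3 = -3
T_{3,3} = -9 * -3 = 27

27


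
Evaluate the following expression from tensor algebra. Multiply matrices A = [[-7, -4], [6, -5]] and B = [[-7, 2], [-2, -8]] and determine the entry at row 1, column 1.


(AB)_{ij} = sum_k A_{ik} B_{kj}.
For i=1, j=1:
A_{11} * B_{11} = -7 * -7 = 49
A_{12} * B_{21} = -4 * -2 = 8
Sum = 49 + 8 = 57

57


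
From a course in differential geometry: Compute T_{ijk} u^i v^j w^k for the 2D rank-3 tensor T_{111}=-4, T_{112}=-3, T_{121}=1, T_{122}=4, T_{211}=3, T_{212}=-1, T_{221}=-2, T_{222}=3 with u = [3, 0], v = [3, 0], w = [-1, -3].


S = sum over i,j,k of T_{ijk} u_i v_j w_k. Expanding all 8 terms:
T_{111}*u_1*v_1*w_1 = -4*3*3*-1 = 36  (running total: 36)
T_{112}*u_1*v_1*w_2 = -3*3*3*-3 = 81  (running total: 117)
T_{121}*u_1*v_2*w_1 = 1*3*0*-1 = 0  (running total: 117)
T_{122}*u_1*v_2*w_2 = 4*3*0*-3 = 0  (running total: 117)
T_{211}*u_2*v_1*w_1 = 3*0*3*-1 = 0  (running total: 117)
T_{212}*u_2*v_1*w_2 = -1*0*3*-3 = 0  (running total: 117)
T_{221}*u_2*v_2*w_1 = -2*0*0*-1 = 0  (running total: 117)
T_{222}*u_2*v_2*w_2 = 3*0*0*-3 = 0  (running total: 117)
S = 117

117


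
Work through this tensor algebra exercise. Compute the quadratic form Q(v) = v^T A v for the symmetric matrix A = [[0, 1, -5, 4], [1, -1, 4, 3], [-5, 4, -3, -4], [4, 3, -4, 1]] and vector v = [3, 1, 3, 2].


First compute Av:
(Av)_1 = 0*3 + 1*1 + -5*3 + 4*2 = -6
(Av)_2 = 1*3 + -1*1 + 4*3 + 3*2 = 20
(Av)_3 = -5*3 + 4*1 + -3*3 + -4*2 = -28
(Av)_4 = 4*3 + 3*1 + -4*3 + 1*2 = 5
Av = [-6, 20, -28, 5]
Then v^T (Av) = 3*-6 + 1*20 + 3*-28 + 2*5
= -18 + 20 + -84 + 10 = -72

-72


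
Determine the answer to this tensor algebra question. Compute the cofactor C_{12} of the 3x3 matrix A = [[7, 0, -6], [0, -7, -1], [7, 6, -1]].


To find cofactor C_{12}, delete row 1 and column 2.
The resulting 2x2 submatrix is: [[0, -1], [7, -1]]
Minor M_{12} = 0*-1 - -1*7
  = 0 - -7 = 7
Sign = (-1)^(1+2) = (-1)^3 = -1
Cofactor C_{12} = -1 * 7 = -7

-7


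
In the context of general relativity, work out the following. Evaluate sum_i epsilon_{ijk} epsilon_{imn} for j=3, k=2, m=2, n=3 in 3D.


Using the identity: epsilon_{ijk} epsilon_{imn} = delta_{jm} delta_{kn} - delta_{jn} delta_{km}.
delta_{32} = 0
delta_{23} = 0
delta_{33} = 1
delta_{22} = 1
Result = 0 * 0 - 1 * 1 = 0 - 1 = -1

-1


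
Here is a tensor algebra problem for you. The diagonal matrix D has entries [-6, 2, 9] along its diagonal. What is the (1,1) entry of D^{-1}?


For a diagonal matrix, the inverse has entries (D^{-1})_{ii} = 1/d_{ii}.
The diagonal entries are: d_{11} = -6, d_{22} = 2, d_{33} = 9
We need (D^{-1})_{11} = 1/d_{11} = 1/-6 = -1/6

-1/6


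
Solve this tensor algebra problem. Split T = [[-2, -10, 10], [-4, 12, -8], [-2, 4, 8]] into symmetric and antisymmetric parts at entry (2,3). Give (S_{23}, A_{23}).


T_{23} = -8
T_{32} = 4
S_{23} = (-8 + 4)/2 = -4/2 = -2
A_{23} = (-8 - 4)/2 = -12/2 = -6
Check: S + A = -2 + -6 = -8 = T_{23}.

(-2, -6)


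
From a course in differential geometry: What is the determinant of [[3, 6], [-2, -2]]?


For a 2x2 matrix [[a, b], [c, d]], det = a*d - b*c.
a = 3, b = 6, c = -2, d = -2
a*d = 3 * -2 = -6
b*c = 6 * -2 = -12
det = -6 - -12 = 6

6


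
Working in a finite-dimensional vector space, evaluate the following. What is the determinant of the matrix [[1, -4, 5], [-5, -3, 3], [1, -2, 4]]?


Expanding along the first row, det(A) = a11*M_11 - a12*M_12 + a13*M_13, where M_1j is the (1,j) minor.
Minor M_11 = -3*4 - 3*-2 = -6
Minor M_12 = -5*4 - 3*1 = -23
Minor M_13 = -5*-2 - -3*1 = 13
det = 1*(-6) - -4*(-23) + 5*(13)
    = -6 - 92 + 65
    = -33

-33


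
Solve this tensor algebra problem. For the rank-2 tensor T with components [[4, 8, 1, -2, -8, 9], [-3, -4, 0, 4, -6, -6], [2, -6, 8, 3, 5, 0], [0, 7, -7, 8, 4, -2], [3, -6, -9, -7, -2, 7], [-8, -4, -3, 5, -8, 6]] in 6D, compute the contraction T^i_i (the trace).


The contraction (trace) of a rank-2 tensor is the sum of its diagonal elements.
Diagonal entries: A[1,1] = 4, A[2,2] = -4, A[3,3] = 8, A[4,4] = 8, A[5,5] = -2, A[6,6] = 6
Tr(A) = 4 + -4 + 8 + 8 + -2 + 6 = 20

20


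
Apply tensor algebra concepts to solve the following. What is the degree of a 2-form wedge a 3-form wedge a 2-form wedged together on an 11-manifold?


The degree of a wedge product is the sum of the degrees of the individual forms.
Degrees: 2, 3, 2
Total degree = 2 + 3 + 2 = 7

7


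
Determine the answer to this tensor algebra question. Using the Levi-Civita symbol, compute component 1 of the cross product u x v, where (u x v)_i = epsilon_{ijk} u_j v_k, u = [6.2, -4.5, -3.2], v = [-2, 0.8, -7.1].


(u x v)_1 = sum_{j,k} epsilon_{1jk} u_j v_k. Only permutations of (1,2,3) contribute; the two non-zero terms are:
eps_{123} u_2 v_3 = 1 * -4.5 * -7.1 = 31.95
eps_{132} u_3 v_2 = -1 * -3.2 * 0.8 = 2.56
(u x v)_1 = 34.51

34.51


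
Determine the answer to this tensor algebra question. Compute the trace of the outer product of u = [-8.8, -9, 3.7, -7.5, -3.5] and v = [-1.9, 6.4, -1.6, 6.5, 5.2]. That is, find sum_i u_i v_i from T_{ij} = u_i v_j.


The outer product gives T_{ij} = u_i v_j.
The trace (contraction) is Tr(T) = sum_i T_{ii} = sum_i u_i v_i.
Diagonal entries:
T_{11} = u_1 * v_1 = -8.8 * -1.9 = 16.72
T_{22} = u_2 * v_2 = -9 * 6.4 = -57.6
T_{33} = u_3 * v_3 = 3.7 * -1.6 = -5.92
T_{44} = u_4 * v_4 = -7.5 * 6.5 = -48.75
T_{55} = u_5 * v_5 = -3.5 * 5.2 = -18.2
Tr(T) = 16.72 + -57.6 + -5.92 + -48.75 + -18.2 = -113.75

-113.75


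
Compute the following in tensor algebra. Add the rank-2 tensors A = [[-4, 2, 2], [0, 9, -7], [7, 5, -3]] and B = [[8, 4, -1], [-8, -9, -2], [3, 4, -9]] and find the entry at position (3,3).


Tensor addition is component-wise: (A + B)_{ij} = A_{ij} + B_{ij}.
A_{33} = -3
B_{33} = -9
(A + B)_{33} = -3 + -9 = -12

-12


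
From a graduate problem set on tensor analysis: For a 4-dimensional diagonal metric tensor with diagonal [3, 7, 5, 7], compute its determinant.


For a diagonal metric, the determinant is the product of diagonal entries.
Diagonal entries: 3, 7, 5, 7
det(g) = 3 * 7 * 5 * 7 = 735

735


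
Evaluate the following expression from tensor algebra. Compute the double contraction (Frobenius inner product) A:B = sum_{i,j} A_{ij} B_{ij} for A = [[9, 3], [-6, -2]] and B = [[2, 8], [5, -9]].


A:B = sum over all i,j of A_{ij} * B_{ij}.
Row 1: 9*2=18, 3*8=24 => row sum = 42
Row 2: -6*5=-30, -2*-9=18 => row sum = -12
Total = 42 + -12 = 30

30


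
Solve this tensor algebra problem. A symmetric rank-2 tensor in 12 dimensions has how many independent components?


A symmetric rank-2 tensor in d dimensions has d(d+1)/2 independent components.
d = 12
d(d+1)/2 = 12 * 13 / 2 = 156 / 2 = 78

78


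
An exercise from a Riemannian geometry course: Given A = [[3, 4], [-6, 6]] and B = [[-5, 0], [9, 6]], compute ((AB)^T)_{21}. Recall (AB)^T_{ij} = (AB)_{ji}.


(AB)^T_{ij} = (AB)_{ji} = sum_k A_{jk} B_{ki}.
For i=2, j=1 we need (AB)_{12}:
A_{11} * B_{12} = 3 * 0 = 0
A_{12} * B_{22} = 4 * 6 = 24
Sum = 0 + 24 = 24

24


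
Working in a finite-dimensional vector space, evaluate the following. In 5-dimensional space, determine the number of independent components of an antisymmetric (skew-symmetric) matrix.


An antisymmetric rank-2 tensor satisfies A_{ij} = -A_{ji}, so diagonal entries are zero.
The independent components are the upper-triangular entries: C(n, 2) = n(n-1)/2.
n = 5
C(5, 2) = 5 * 4 / 2 = 20 / 2 = 10

10


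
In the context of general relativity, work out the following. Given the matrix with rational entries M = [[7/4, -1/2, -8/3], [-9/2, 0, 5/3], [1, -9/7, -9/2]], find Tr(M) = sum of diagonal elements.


The trace is the sum of diagonal entries.
Diagonal: M[1,1] = 7/4, M[2,2] = 0, M[3,3] = -9/2
Tr(M) = 7/4 + 0 + -9/2
Computing step by step:
After adding M[1,1]: 7/4
After adding M[2,2]: 7/4
After adding M[3,3]: -11/4
Tr(M) = -11/4

-11/4


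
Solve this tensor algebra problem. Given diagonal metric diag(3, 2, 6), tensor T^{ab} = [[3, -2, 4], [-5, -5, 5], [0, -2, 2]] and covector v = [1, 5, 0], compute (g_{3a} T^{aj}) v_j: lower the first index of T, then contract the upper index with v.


Step 1: lower the first index. For a diagonal metric, g_{ia} T^{aj} = g_{ii} T^{ij} (no sum on i).
g_{33} = 6
S_3{}^1 = 6 * T^{31} = 6 * 0 = 0
S_3{}^2 = 6 * T^{32} = 6 * -2 = -12
S_3{}^3 = 6 * T^{33} = 6 * 2 = 12
Step 2: contract S_3{}^j with v_j.
S_3{}^1 * v_1 = 0 * 1 = 0
S_3{}^2 * v_2 = -12 * 5 = -60
S_3{}^3 * v_3 = 12 * 0 = 0
Result = 0 + -60 + 0 = -60

-60


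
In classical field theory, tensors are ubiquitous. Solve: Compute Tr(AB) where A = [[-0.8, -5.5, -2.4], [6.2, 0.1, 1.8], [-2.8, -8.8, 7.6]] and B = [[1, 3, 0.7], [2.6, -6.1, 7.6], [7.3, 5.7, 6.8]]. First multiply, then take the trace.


Tr(AB) = sum_i (AB)_{ii} where (AB)_{ii} = sum_k A_{ik} B_{ki}.
(AB)_{11} = -0.8*1 + -5.5*2.6 + -2.4*7.3 = -32.62
(AB)_{22} = 6.2*3 + 0.1*-6.1 + 1.8*5.7 = 28.25
(AB)_{33} = -2.8*0.7 + -8.8*7.6 + 7.6*6.8 = -17.16
Tr(AB) = -32.62 + 28.25 + -17.16 = -21.53

-21.53


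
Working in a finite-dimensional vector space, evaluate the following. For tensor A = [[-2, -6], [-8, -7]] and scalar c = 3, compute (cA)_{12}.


Scalar multiplication: (cA)_{ij} = c * A_{ij}.
c = 3
A_{12} = -6
(cA)_{12} = 3 * -6 = -18

-18


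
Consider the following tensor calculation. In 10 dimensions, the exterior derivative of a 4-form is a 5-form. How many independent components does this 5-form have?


The exterior derivative of a p-form is a (p+1)-form.
Its number of independent components is C(n, p+1).
n = 10, p+1 = 5
C(10, 5) = 252

252


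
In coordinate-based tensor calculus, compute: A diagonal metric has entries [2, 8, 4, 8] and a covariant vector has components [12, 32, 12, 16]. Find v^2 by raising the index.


To raise an index with a diagonal metric: v^i = v_i / g_{ii}.
For index 2: v_2 = 32, g_{22} = 8
v^2 = 32 / 8 = 4

4


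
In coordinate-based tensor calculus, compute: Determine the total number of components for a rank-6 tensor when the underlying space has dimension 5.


The number of components of a rank-r tensor in d dimensions is d^r.
Here d = 5 and r = 6.
5^6 = 15625

15625


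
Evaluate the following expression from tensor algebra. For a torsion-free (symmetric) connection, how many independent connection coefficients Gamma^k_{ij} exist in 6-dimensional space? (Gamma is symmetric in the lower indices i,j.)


Christoffel symbols Gamma^k_{ij} are symmetric in i,j, so there are d * d(d+1)/2 independent symbols.
d = 6
d(d+1)/2 = 6 * 7 / 2 = 21
Total = 6 * 21 = 126

126


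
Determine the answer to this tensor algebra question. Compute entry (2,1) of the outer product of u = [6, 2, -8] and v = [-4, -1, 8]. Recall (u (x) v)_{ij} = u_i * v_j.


The outer product entry T_{ij} = u_i * v_j.
We need i=2, j=1.
u_2 = 2, v_1 = -4
T_{2,1} = 2 * -4 = -8

-8


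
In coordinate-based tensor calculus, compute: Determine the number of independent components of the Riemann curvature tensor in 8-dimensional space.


The Riemann tensor in d dimensions has d^2(d^2 - 1)/12 independent components.
d = 8, so d^2 = 64
d^2 - 1 = 63
d^2(d^2 - 1) = 64 * 63 = 4032
Divide by 12: 4032 / 12 = 336

336


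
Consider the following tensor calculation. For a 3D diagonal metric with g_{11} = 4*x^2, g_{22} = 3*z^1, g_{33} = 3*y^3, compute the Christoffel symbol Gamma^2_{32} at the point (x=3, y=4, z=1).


For a diagonal metric, Gamma^k_{ij} = (1/2) g^{kk} (dg_{ik}/dx_j + dg_{jk}/dx_i - dg_{ij}/dx_k).
The metric is diagonal, so g_{ab} = 0 for a != b.
At the given point: g_{11} = 36, g_{22} = 3, g_{33} = 192
g^{22} = 1/3
dg_{32}/dx_2 = 0 (off-diagonal)
dg_{22}/dx_3 = dg_{22}/dx_3 = 3
dg_{32}/dx_2 = 0 (off-diagonal)
Numerator = 0 + 3 - 0 = 3
Gamma^2_{32} = 3 / (2 * 3) = 1/2

1/2


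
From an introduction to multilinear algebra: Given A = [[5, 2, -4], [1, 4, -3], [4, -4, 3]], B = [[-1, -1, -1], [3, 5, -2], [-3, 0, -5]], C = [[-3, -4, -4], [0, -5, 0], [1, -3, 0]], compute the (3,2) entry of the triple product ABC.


(ABC)_{32} = sum_m (AB)_{3m} C_{m2}. First compute row 3 of AB.
(AB)_{31} = 4*-1 + -4*3 + 3*-3 = -25
(AB)_{32} = 4*-1 + -4*5 + 3*0 = -24
(AB)_{33} = 4*-1 + -4*-2 + 3*-5 = -11
Now contract with column 2 of C:
(AB)_{31} * C_{12} = -25 * -4 = 100
(AB)_{32} * C_{22} = -24 * -5 = 120
(AB)_{33} * C_{32} = -11 * -3 = 33
(ABC)_{32} = 100 + 120 + 33 = 253

253


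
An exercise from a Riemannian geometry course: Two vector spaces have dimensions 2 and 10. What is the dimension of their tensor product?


The dimension of a tensor product is the product of dimensions.
dim(V) = 2, dim(W) = 10
dim(V (x) W) = 2 * 10 = 20

20


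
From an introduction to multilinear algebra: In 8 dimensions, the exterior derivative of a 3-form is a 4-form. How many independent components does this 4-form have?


The exterior derivative of a p-form is a (p+1)-form.
Its number of independent components is C(n, p+1).
n = 8, p+1 = 4
C(8, 4) = 70

70


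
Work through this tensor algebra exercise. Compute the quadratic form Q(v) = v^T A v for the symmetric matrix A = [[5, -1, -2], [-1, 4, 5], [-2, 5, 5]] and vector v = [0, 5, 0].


First compute Av:
(Av)_1 = 5*0 + -1*5 + -2*0 = -5
(Av)_2 = -1*0 + 4*5 + 5*0 = 20
(Av)_3 = -2*0 + 5*5 + 5*0 = 25
Av = [-5, 20, 25]
Then v^T (Av) = 0*-5 + 5*20 + 0*25
= 0 + 100 + 0 = 100

100


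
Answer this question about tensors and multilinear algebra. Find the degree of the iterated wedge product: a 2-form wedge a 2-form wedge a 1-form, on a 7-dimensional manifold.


The degree of a wedge product is the sum of the degrees of the individual forms.
Degrees: 2, 2, 1
Total degree = 2 + 2 + 1 = 5

5


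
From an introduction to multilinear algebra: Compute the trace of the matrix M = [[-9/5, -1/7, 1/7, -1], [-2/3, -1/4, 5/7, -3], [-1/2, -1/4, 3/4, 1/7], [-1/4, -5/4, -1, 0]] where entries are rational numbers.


The trace is the sum of diagonal entries.
Diagonal: M[1,1] = -9/5, M[2,2] = -1/4, M[3,3] = 3/4, M[4,4] = 0
Tr(M) = -9/5 + -1/4 + 3/4 + 0
Computing step by step:
After adding M[1,1]: -9/5
After adding M[2,2]: -41/20
After adding M[3,3]: -13/10
After adding M[4,4]: -13/10
Tr(M) = -13/10

-13/10


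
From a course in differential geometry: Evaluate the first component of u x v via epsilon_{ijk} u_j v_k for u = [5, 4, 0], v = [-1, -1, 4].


(u x v)_1 = sum_{j,k} epsilon_{1jk} u_j v_k. Only permutations of (1,2,3) contribute; the two non-zero terms are:
eps_{123} u_2 v_3 = 1 * 4 * 4 = 16
eps_{132} u_3 v_2 = -1 * 0 * -1 = 0
(u x v)_1 = 16

16


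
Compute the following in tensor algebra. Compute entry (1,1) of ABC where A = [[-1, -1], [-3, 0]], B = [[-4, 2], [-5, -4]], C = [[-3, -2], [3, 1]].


(ABC)_{11} = sum_m (AB)_{1m} C_{m1}. First compute row 1 of AB.
(AB)_{11} = -1*-4 + -1*-5 = 9
(AB)_{12} = -1*2 + -1*-4 = 2
Now contract with column 1 of C:
(AB)_{11} * C_{11} = 9 * -3 = -27
(AB)_{12} * C_{21} = 2 * 3 = 6
(ABC)_{11} = -27 + 6 = -21

-21


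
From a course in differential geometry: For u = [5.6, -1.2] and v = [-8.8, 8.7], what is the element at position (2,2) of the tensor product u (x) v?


The outer product entry T_{ij} = u_i * v_j.
We need i=2, j=2.
u_2 = -1.2, v_2 = 8.7
T_{2,2} = -1.2 * 8.7 = -10.44

-10.44


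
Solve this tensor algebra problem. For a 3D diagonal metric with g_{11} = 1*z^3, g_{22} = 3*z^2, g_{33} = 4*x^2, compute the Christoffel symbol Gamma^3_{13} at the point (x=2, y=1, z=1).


For a diagonal metric, Gamma^k_{ij} = (1/2) g^{kk} (dg_{ik}/dx_j + dg_{jk}/dx_i - dg_{ij}/dx_k).
The metric is diagonal, so g_{ab} = 0 for a != b.
At the given point: g_{11} = 1, g_{22} = 3, g_{33} = 16
g^{33} = 1/16
dg_{13}/dx_3 = 0 (off-diagonal)
dg_{33}/dx_1 = dg_{33}/dx_1 = 16
dg_{13}/dx_3 = 0 (off-diagonal)
Numerator = 0 + 16 - 0 = 16
Gamma^3_{13} = 16 / (2 * 16) = 1/2

1/2


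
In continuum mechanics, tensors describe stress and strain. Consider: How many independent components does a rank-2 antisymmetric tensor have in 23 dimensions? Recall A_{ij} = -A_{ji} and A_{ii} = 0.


An antisymmetric rank-2 tensor satisfies A_{ij} = -A_{ji}, so diagonal entries are zero.
The independent components are the upper-triangular entries: C(n, 2) = n(n-1)/2.
n = 23
C(23, 2) = 23 * 22 / 2 = 506 / 2 = 253

253


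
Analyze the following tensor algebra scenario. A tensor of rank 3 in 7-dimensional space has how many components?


The number of components of a rank-r tensor in d dimensions is d^r.
Here d = 7 and r = 3.
7^3 = 343

343


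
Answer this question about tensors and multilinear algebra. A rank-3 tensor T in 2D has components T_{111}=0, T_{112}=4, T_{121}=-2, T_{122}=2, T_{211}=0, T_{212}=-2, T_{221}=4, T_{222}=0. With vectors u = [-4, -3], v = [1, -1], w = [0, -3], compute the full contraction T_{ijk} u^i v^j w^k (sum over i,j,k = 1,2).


S = sum over i,j,k of T_{ijk} u_i v_j w_k. Expanding all 8 terms:
T_{111}*u_1*v_1*w_1 = 0*-4*1*0 = 0  (running total: 0)
T_{112}*u_1*v_1*w_2 = 4*-4*1*-3 = 48  (running total: 48)
T_{121}*u_1*v_2*w_1 = -2*-4*-1*0 = 0  (running total: 48)
T_{122}*u_1*v_2*w_2 = 2*-4*-1*-3 = -24  (running total: 24)
T_{211}*u_2*v_1*w_1 = 0*-3*1*0 = 0  (running total: 24)
T_{212}*u_2*v_1*w_2 = -2*-3*1*-3 = -18  (running total: 6)
T_{221}*u_2*v_2*w_1 = 4*-3*-1*0 = 0  (running total: 6)
T_{222}*u_2*v_2*w_2 = 0*-3*-1*-3 = 0  (running total: 6)
S = 6

6


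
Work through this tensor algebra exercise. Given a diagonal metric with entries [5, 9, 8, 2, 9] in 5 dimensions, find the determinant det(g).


For a diagonal metric, the determinant is the product of diagonal entries.
Diagonal entries: 5, 9, 8, 2, 9
det(g) = 5 * 9 * 8 * 2 * 9 = 6480

6480


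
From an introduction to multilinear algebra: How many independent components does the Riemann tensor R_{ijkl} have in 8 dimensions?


The Riemann tensor in d dimensions has d^2(d^2 - 1)/12 independent components.
d = 8, so d^2 = 64
d^2 - 1 = 63
d^2(d^2 - 1) = 64 * 63 = 4032
Divide by 12: 4032 / 12 = 336

336


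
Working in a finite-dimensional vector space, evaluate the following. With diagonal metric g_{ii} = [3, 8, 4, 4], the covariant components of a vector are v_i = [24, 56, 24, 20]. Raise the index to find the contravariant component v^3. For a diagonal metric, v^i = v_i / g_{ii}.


To raise an index with a diagonal metric: v^i = v_i / g_{ii}.
For index 3: v_3 = 24, g_{33} = 4
v^3 = 24 / 4 = 6

6


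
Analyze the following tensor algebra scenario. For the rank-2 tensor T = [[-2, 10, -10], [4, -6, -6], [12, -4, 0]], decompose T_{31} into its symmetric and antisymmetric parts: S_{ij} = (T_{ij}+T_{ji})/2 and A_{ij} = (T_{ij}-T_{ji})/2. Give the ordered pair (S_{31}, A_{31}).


T_{31} = 12
T_{13} = -10
S_{31} = (12 + -10)/2 = 2/2 = 1
A_{31} = (12 - -10)/2 = 22/2 = 11
Check: S + A = 1 + 11 = 12 = T_{31}.

(1, 11)


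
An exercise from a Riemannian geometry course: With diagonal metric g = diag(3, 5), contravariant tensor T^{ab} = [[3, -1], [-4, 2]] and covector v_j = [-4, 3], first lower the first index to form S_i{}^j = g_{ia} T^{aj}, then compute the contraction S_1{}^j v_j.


Step 1: lower the first index. For a diagonal metric, g_{ia} T^{aj} = g_{ii} T^{ij} (no sum on i).
g_{11} = 3
S_1{}^1 = 3 * T^{11} = 3 * 3 = 9
S_1{}^2 = 3 * T^{12} = 3 * -1 = -3
Step 2: contract S_1{}^j with v_j.
S_1{}^1 * v_1 = 9 * -4 = -36
S_1{}^2 * v_2 = -3 * 3 = -9
Result = -36 + -9 = -45

-45


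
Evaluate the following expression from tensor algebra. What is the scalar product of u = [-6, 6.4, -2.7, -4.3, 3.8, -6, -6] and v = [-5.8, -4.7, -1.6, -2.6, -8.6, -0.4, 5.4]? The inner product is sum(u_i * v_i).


The inner product u . v = sum of u_i * v_i.
Term-by-term: -6 * -5.8, 6.4 * -4.7, -2.7 * -1.6, -4.3 * -2.6, 3.8 * -8.6, -6 * -0.4, -6 * 5.4
Products: 34.8, -30.08, 4.32, 11.18, -32.68, 2.4, -32.4
Sum = 34.8 + -30.08 + 4.32 + 11.18 + -32.68 + 2.4 + -32.4 = -42.46

-42.46


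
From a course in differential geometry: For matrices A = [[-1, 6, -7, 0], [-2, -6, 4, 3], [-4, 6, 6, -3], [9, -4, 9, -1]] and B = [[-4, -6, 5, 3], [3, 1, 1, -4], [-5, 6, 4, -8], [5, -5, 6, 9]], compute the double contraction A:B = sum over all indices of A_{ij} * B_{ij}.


A:B = sum over all i,j of A_{ij} * B_{ij}.
Row 1: -1*-4=4, 6*-6=-36, -7*5=-35, 0*3=0 => row sum = -67
Row 2: -2*3=-6, -6*1=-6, 4*1=4, 3*-4=-12 => row sum = -20
Row 3: -4*-5=20, 6*6=36, 6*4=24, -3*-8=24 => row sum = 104
Row 4: 9*5=45, -4*-5=20, 9*6=54, -1*9=-9 => row sum = 110
Total = -67 + -20 + 104 + 110 = 127

127


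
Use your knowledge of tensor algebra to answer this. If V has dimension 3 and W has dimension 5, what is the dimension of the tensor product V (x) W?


The dimension of a tensor product is the product of dimensions.
dim(V) = 3, dim(W) = 5
dim(V (x) W) = 3 * 5 = 15

15


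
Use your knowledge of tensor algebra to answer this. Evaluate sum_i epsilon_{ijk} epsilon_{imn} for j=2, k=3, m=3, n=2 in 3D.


Using the identity: epsilon_{ijk} epsilon_{imn} = delta_{jm} delta_{kn} - delta_{jn} delta_{km}.
delta_{23} = 0
delta_{32} = 0
delta_{22} = 1
delta_{33} = 1
Result = 0 * 0 - 1 * 1 = 0 - 1 = -1

-1


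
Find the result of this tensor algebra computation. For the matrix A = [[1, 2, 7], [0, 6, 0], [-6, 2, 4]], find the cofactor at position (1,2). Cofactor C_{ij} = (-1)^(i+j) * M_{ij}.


To find cofactor C_{12}, delete row 1 and column 2.
The resulting 2x2 submatrix is: [[0, 0], [-6, 4]]
Minor M_{12} = 0*4 - 0*-6
  = 0 - 0 = 0
Sign = (-1)^(1+2) = (-1)^3 = -1
Cofactor C_{12} = -1 * 0 = 0

0


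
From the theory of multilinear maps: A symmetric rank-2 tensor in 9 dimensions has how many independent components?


A symmetric rank-2 tensor in d dimensions has d(d+1)/2 independent components.
d = 9
d(d+1)/2 = 9 * 10 / 2 = 90 / 2 = 45

45


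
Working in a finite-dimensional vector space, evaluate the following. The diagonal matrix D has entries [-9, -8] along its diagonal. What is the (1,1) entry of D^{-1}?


For a diagonal matrix, the inverse has entries (D^{-1})_{ii} = 1/d_{ii}.
The diagonal entries are: d_{11} = -9, d_{22} = -8
We need (D^{-1})_{11} = 1/d_{11} = 1/-9 = -1/9

-1/9


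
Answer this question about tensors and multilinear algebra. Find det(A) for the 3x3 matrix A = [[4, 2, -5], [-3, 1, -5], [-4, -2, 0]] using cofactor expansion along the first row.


Expanding along the first row, det(A) = a11*M_11 - a12*M_12 + a13*M_13, where M_1j is the (1,j) minor.
Minor M_11 = 1*0 - -5*-2 = -10
Minor M_12 = -3*0 - -5*-4 = -20
Minor M_13 = -3*-2 - 1*-4 = 10
det = 4*(-10) - 2*(-20) + -5*(10)
    = -40 - -40 + -50
    = -50

-50


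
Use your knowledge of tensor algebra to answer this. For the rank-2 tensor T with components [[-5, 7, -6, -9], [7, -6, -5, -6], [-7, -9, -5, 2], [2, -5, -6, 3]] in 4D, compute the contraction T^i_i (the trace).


The contraction (trace) of a rank-2 tensor is the sum of its diagonal elements.
Diagonal entries: A[1,1] = -5, A[2,2] = -6, A[3,3] = -5, A[4,4] = 3
Tr(A) = -5 + -6 + -5 + 3 = -13

-13


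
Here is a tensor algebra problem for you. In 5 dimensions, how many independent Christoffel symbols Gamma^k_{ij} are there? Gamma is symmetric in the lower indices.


Christoffel symbols Gamma^k_{ij} are symmetric in i,j, so there are d * d(d+1)/2 independent symbols.
d = 5
d(d+1)/2 = 5 * 6 / 2 = 15
Total = 5 * 15 = 75

75


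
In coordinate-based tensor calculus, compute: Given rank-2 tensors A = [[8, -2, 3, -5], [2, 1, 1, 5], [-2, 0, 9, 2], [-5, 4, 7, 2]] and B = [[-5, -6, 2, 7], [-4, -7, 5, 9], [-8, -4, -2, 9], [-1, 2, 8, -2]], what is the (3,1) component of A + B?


Tensor addition is component-wise: (A + B)_{ij} = A_{ij} + B_{ij}.
A_{31} = -2
B_{31} = -8
(A + B)_{31} = -2 + -8 = -10

-10


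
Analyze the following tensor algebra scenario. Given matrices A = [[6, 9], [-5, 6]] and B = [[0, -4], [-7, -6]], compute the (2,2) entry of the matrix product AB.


(AB)_{ij} = sum_k A_{ik} B_{kj}.
For i=2, j=2:
A_{21} * B_{12} = -5 * -4 = 20
A_{22} * B_{22} = 6 * -6 = -36
Sum = 20 + -36 = -16

-16


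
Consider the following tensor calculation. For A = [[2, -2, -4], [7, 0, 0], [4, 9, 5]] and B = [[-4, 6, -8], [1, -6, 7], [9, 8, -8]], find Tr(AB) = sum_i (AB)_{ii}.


Tr(AB) = sum_i (AB)_{ii} where (AB)_{ii} = sum_k A_{ik} B_{ki}.
(AB)_{11} = 2*-4 + -2*1 + -4*9 = -46
(AB)_{22} = 7*6 + 0*-6 + 0*8 = 42
(AB)_{33} = 4*-8 + 9*7 + 5*-8 = -9
Tr(AB) = -46 + 42 + -9 = -13

-13


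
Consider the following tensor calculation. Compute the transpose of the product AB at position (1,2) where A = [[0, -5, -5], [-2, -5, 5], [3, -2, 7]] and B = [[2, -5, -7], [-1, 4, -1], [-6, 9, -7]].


(AB)^T_{ij} = (AB)_{ji} = sum_k A_{jk} B_{ki}.
For i=1, j=2 we need (AB)_{21}:
A_{21} * B_{11} = -2 * 2 = -4
A_{22} * B_{21} = -5 * -1 = 5
A_{23} * B_{31} = 5 * -6 = -30
Sum = -4 + 5 + -30 = -29

-29


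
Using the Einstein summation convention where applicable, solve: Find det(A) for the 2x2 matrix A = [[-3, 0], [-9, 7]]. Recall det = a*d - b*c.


For a 2x2 matrix [[a, b], [c, d]], det = a*d - b*c.
a = -3, b = 0, c = -9, d = 7
a*d = -3 * 7 = -21
b*c = 0 * -9 = 0
det = -21 - 0 = -21

-21


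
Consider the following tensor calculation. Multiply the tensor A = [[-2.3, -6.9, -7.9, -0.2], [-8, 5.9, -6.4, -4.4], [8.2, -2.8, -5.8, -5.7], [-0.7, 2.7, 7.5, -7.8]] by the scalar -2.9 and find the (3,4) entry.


Scalar multiplication: (cA)_{ij} = c * A_{ij}.
c = -2.9
A_{34} = -5.7
(cA)_{34} = -2.9 * -5.7 = 16.53

16.53


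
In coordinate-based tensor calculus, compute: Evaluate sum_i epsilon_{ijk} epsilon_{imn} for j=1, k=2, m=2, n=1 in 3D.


Using the identity: epsilon_{ijk} epsilon_{imn} = delta_{jm} delta_{kn} - delta_{jn} delta_{km}.
delta_{12} = 0
delta_{21} = 0
delta_{11} = 1
delta_{22} = 1
Result = 0 * 0 - 1 * 1 = 0 - 1 = -1

-1


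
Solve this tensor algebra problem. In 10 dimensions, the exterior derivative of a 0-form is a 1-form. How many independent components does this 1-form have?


The exterior derivative of a p-form is a (p+1)-form.
Its number of independent components is C(n, p+1).
n = 10, p+1 = 1
C(10, 1) = 10

10


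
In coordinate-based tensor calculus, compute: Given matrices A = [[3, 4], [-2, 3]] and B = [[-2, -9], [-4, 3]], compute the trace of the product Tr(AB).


Tr(AB) = sum_i (AB)_{ii} where (AB)_{ii} = sum_k A_{ik} B_{ki}.
(AB)_{11} = 3*-2 + 4*-4 = -22
(AB)_{22} = -2*-9 + 3*3 = 27
Tr(AB) = -22 + 27 = 5

5


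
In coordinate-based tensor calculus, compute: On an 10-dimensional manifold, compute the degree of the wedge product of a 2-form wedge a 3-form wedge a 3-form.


The degree of a wedge product is the sum of the degrees of the individual forms.
Degrees: 2, 3, 3
Total degree = 2 + 3 + 3 = 8

8


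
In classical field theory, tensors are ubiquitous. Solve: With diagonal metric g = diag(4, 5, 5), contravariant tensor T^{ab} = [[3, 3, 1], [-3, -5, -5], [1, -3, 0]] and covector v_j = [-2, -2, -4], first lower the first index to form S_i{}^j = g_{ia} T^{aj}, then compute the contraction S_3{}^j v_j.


Step 1: lower the first index. For a diagonal metric, g_{ia} T^{aj} = g_{ii} T^{ij} (no sum on i).
g_{33} = 5
S_3{}^1 = 5 * T^{31} = 5 * 1 = 5
S_3{}^2 = 5 * T^{32} = 5 * -3 = -15
S_3{}^3 = 5 * T^{33} = 5 * 0 = 0
Step 2: contract S_3{}^j with v_j.
S_3{}^1 * v_1 = 5 * -2 = -10
S_3{}^2 * v_2 = -15 * -2 = 30
S_3{}^3 * v_3 = 0 * -4 = 0
Result = -10 + 30 + 0 = 20

20


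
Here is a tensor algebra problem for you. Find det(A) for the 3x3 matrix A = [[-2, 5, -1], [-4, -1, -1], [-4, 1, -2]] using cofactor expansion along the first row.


Expanding along the first row, det(A) = a11*M_11 - a12*M_12 + a13*M_13, where M_1j is the (1,j) minor.
Minor M_11 = -1*-2 - -1*1 = 3
Minor M_12 = -4*-2 - -1*-4 = 4
Minor M_13 = -4*1 - -1*-4 = -8
det = -2*(3) - 5*(4) + -1*(-8)
    = -6 - 20 + 8
    = -18

-18


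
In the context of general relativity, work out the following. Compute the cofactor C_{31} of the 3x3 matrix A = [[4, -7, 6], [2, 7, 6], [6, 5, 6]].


To find cofactor C_{31}, delete row 3 and column 1.
The resulting 2x2 submatrix is: [[-7, 6], [7, 6]]
Minor M_{31} = -7*6 - 6*7
  = -42 - 42 = -84
Sign = (-1)^(3+1) = (-1)^4 = 1
Cofactor C_{31} = 1 * -84 = -84

-84


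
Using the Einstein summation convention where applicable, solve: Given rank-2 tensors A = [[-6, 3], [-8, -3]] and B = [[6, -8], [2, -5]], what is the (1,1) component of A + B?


Tensor addition is component-wise: (A + B)_{ij} = A_{ij} + B_{ij}.
A_{11} = -6
B_{11} = 6
(A + B)_{11} = -6 + 6 = 0

0


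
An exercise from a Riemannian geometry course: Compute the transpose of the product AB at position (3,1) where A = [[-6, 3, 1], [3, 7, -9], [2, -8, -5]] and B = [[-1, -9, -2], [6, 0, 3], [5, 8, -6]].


(AB)^T_{ij} = (AB)_{ji} = sum_k A_{jk} B_{ki}.
For i=3, j=1 we need (AB)_{13}:
A_{11} * B_{13} = -6 * -2 = 12
A_{12} * B_{23} = 3 * 3 = 9
A_{13} * B_{33} = 1 * -6 = -6
Sum = 12 + 9 + -6 = 15

15


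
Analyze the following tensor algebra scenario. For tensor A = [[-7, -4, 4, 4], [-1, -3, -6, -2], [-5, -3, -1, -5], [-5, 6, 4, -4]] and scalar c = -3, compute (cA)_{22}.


Scalar multiplication: (cA)_{ij} = c * A_{ij}.
c = -3
A_{22} = -3
(cA)_{22} = -3 * -3 = 9

9


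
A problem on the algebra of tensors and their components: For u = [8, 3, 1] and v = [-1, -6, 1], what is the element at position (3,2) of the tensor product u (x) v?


The outer product entry T_{ij} = u_i * v_j.
We need i=3, j=2.
u_3 = 1, v_2 = -6
T_{3,2} = 1 * -6 = -6

-6


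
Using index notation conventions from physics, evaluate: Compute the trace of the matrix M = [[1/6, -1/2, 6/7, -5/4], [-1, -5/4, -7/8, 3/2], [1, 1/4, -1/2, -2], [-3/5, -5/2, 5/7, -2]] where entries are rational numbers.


The trace is the sum of diagonal entries.
Diagonal: M[1,1] = 1/6, M[2,2] = -5/4, M[3,3] = -1/2, M[4,4] = -2
Tr(M) = 1/6 + -5/4 + -1/2 + -2
Computing step by step:
After adding M[1,1]: 1/6
After adding M[2,2]: -13/12
After adding M[3,3]: -19/12
After adding M[4,4]: -43/12
Tr(M) = -43/12

-43/12


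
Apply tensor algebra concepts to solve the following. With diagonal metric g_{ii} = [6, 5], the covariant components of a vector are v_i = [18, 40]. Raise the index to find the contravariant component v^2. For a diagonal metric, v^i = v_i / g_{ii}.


To raise an index with a diagonal metric: v^i = v_i / g_{ii}.
For index 2: v_2 = 40, g_{22} = 5
v^2 = 40 / 5 = 8

8
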